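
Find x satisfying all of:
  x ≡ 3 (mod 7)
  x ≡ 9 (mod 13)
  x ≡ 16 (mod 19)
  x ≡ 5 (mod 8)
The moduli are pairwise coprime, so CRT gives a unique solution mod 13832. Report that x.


Product of moduli M = 7 · 13 · 19 · 8 = 13832.
Merge one congruence at a time:
  Start: x ≡ 3 (mod 7).
  Combine with x ≡ 9 (mod 13); new modulus lcm = 91.
    Write x = 3 + 7·t and substitute into x ≡ 9 (mod 13): 7·t ≡ 9 − 3 = 6 (mod 13).
    The inverse of 7 mod 13 is 2 (since 7·2 = 14 = 1·13 + 1), so t ≡ 2·6 = 12 ≡ 12 (mod 13).
    Then x = 3 + 7·12 = 87, valid modulo lcm(7, 13) = 91: x ≡ 87 (mod 91).
  Combine with x ≡ 16 (mod 19); new modulus lcm = 1729.
    Write x = 87 + 91·t and substitute into x ≡ 16 (mod 19): 91·t ≡ 16 − 87 = -71 (mod 19).
    Reduce coefficients mod 19: 15·t ≡ 5 (mod 19).
    The inverse of 15 mod 19 is 14 (since 15·14 = 210 = 11·19 + 1), so t ≡ 14·5 = 70 ≡ 13 (mod 19).
    Then x = 87 + 91·13 = 1270, valid modulo lcm(91, 19) = 1729: x ≡ 1270 (mod 1729).
  Combine with x ≡ 5 (mod 8); new modulus lcm = 13832.
    Write x = 1270 + 1729·t and substitute into x ≡ 5 (mod 8): 1729·t ≡ 5 − 1270 = -1265 (mod 8).
    Reduce coefficients mod 8: 1·t ≡ 7 (mod 8).
    So t ≡ 7 (mod 8).
    Then x = 1270 + 1729·7 = 13373, valid modulo lcm(1729, 8) = 13832: x ≡ 13373 (mod 13832).
Verify against each original: 13373 mod 7 = 3, 13373 mod 13 = 9, 13373 mod 19 = 16, 13373 mod 8 = 5.

x ≡ 13373 (mod 13832).


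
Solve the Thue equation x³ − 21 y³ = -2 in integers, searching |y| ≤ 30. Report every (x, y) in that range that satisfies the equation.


The equation is x³ - 21y³ = -2. For fixed y, x³ = 21·y³ − 2, so a solution requires the RHS to be a perfect cube.
Strategy: iterate y from -30 to 30, compute RHS = 21·y³ − 2, and check whether it is a (positive or negative) perfect cube.
Check small values of y:
  y = 0: RHS = -2 is not a perfect cube.
  y = 1: RHS = 19 is not a perfect cube.
  y = -1: RHS = -23 is not a perfect cube.
  y = 2: RHS = 166 is not a perfect cube.
  y = -2: RHS = -170 is not a perfect cube.
  y = 3: RHS = 565 is not a perfect cube.
  y = -3: RHS = -569 is not a perfect cube.
Continuing the search up to |y| = 30 finds no solutions either.
No (x, y) in the scanned range satisfies the equation.

No integer solutions with |y| ≤ 30.


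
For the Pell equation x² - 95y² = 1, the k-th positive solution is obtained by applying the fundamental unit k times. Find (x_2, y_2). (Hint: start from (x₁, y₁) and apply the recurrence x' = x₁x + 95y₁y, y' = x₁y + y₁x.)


Step 1: Find the fundamental solution (x₁, y₁) of x² - 95y² = 1.
  Expand √95 as a continued fraction. a₀ = ⌊√95⌋ = 9; iterate m_{k+1} = d_k·a_k − m_k, d_{k+1} = (95 − m_{k+1}²)/d_k, a_{k+1} = ⌊(a₀ + m_{k+1})/d_{k+1}⌋ (starting m₀ = 0, d₀ = 1), with convergents p_k = a_k·p_{k-1} + p_{k-2}, q_k = a_k·q_{k-1} + q_{k-2} (p₋₁ = 1, q₋₁ = 0):
  k = 0: a₀ = 9; p₀/q₀ = 9/1; p₀² − 95·q₀² = 81 − 95 = -14.
  k = 1: m = 9, d = 14, a = ⌊(9 + 9)/14⌋ = 1; p/q = (1·9 + 1)/(1·1 + 0) = 10/1; p² − 95·q² = 100 − 95 = 5.
  k = 2: m = 5, d = 5, a = ⌊(9 + 5)/5⌋ = 2; p/q = (2·10 + 9)/(2·1 + 1) = 29/3; p² − 95·q² = 841 − 855 = -14.
  k = 3: m = 5, d = 14, a = ⌊(9 + 5)/14⌋ = 1; p/q = (1·29 + 10)/(1·3 + 1) = 39/4; p² − 95·q² = 1521 − 1520 = 1.
  The first convergent with p² − 95·q² = 1 gives the fundamental solution (x₁, y₁) = (39, 4).
Step 2: Apply the recurrence (x_{n+1}, y_{n+1}) = (x₁x_n + 95y₁y_n, x₁y_n + y₁x_n) repeatedly.
  From (x_1, y_1) = (39, 4): x_2 = 39·39 + 95·4·4 = 3041; y_2 = 39·4 + 4·39 = 312.
Step 3: Verify x_2² - 95·y_2² = 9247681 - 9247680 = 1 (should be 1). ✓

(x_1, y_1) = (39, 4); (x_2, y_2) = (3041, 312).


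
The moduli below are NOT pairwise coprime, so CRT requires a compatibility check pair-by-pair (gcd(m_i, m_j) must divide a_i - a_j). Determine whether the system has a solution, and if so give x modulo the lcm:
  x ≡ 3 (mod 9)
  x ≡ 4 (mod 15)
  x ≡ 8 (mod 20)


Moduli 9, 15, 20 are not pairwise coprime, so CRT works modulo lcm(m_i) when all pairwise compatibility conditions hold.
Pairwise compatibility: gcd(m_i, m_j) must divide a_i - a_j for every pair.
Merge one congruence at a time:
  Start: x ≡ 3 (mod 9).
  Combine with x ≡ 4 (mod 15): gcd(9, 15) = 3, and 4 - 3 = 1 is NOT divisible by 3.
    ⇒ system is inconsistent (no integer solution).

No solution (the system is inconsistent).


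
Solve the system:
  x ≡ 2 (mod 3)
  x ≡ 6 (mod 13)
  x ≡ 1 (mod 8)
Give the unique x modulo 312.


Moduli 3, 13, 8 are pairwise coprime; by CRT there is a unique solution modulo M = 3 · 13 · 8 = 312.
Solve pairwise, accumulating the modulus:
  Start with x ≡ 2 (mod 3).
  Combine with x ≡ 6 (mod 13): since gcd(3, 13) = 1, we get a unique residue mod 39.
    Write x = 2 + 3·t and substitute into x ≡ 6 (mod 13): 3·t ≡ 6 − 2 = 4 (mod 13).
    The inverse of 3 mod 13 is 9 (since 3·9 = 27 = 2·13 + 1), so t ≡ 9·4 = 36 ≡ 10 (mod 13).
    Then x = 2 + 3·10 = 32, valid modulo lcm(3, 13) = 39: x ≡ 32 (mod 39).
  Combine with x ≡ 1 (mod 8): since gcd(39, 8) = 1, we get a unique residue mod 312.
    Write x = 32 + 39·t and substitute into x ≡ 1 (mod 8): 39·t ≡ 1 − 32 = -31 (mod 8).
    Reduce coefficients mod 8: 7·t ≡ 1 (mod 8).
    The inverse of 7 mod 8 is 7 (since 7·7 = 49 = 6·8 + 1), so t ≡ 7·1 = 7 ≡ 7 (mod 8).
    Then x = 32 + 39·7 = 305, valid modulo lcm(39, 8) = 312: x ≡ 305 (mod 312).
Verify: 305 mod 3 = 2 ✓, 305 mod 13 = 6 ✓, 305 mod 8 = 1 ✓.

x ≡ 305 (mod 312).


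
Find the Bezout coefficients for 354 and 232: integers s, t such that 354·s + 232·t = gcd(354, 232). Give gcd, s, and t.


Euclidean algorithm on (354, 232) — divide until remainder is 0:
  354 = 1 · 232 + 122
  232 = 1 · 122 + 110
  122 = 1 · 110 + 12
  110 = 9 · 12 + 2
  12 = 6 · 2 + 0
gcd(354, 232) = 2.
Track Bezout coefficients alongside the remainders: start with r₀ = 354 = a·1 + b·0 (s = 1, t = 0) and r₁ = 232 = a·0 + b·1 (s = 0, t = 1); each new remainder r_{k+1} = r_{k-1} − q_k·r_k inherits s_{k+1} = s_{k-1} − q_k·s_k, t_{k+1} = t_{k-1} − q_k·t_k, so r_k = a·s_k + b·t_k at every step:
  q = 1: r = 122, s = 1 − 1·0 = 1, t = 0 − 1·1 = -1  (check: 354·1 + 232·(-1) = 122)
  q = 1: r = 110, s = 0 − 1·1 = -1, t = 1 − 1·(-1) = 2  (check: 354·(-1) + 232·2 = 110)
  q = 1: r = 12, s = 1 − 1·(-1) = 2, t = -1 − 1·2 = -3  (check: 354·2 + 232·(-3) = 12)
  q = 9: r = 2, s = -1 − 9·2 = -19, t = 2 − 9·(-3) = 29  (check: 354·(-19) + 232·29 = 2)
The row with r = 2 (the gcd) gives the Bezout coefficients s = -19, t = 29.
Result: 354 · (-19) + 232 · (29) = 2.

gcd(354, 232) = 2; s = -19, t = 29 (check: 354·(-19) + 232·29 = 2).


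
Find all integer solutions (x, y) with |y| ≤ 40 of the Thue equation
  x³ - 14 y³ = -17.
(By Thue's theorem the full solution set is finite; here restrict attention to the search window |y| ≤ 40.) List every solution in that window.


The equation is x³ - 14y³ = -17. For fixed y, x³ = 14·y³ − 17, so a solution requires the RHS to be a perfect cube.
Strategy: iterate y from -40 to 40, compute RHS = 14·y³ − 17, and check whether it is a (positive or negative) perfect cube.
Check small values of y:
  y = 0: RHS = -17 is not a perfect cube.
  y = 1: RHS = -3 is not a perfect cube.
  y = -1: RHS = -31 is not a perfect cube.
  y = 2: RHS = 95 is not a perfect cube.
  y = -2: RHS = -129 is not a perfect cube.
  y = 3: RHS = 361 is not a perfect cube.
  y = -3: RHS = -395 is not a perfect cube.
Continuing the search up to |y| = 40 finds no solutions either.
No (x, y) in the scanned range satisfies the equation.

No integer solutions with |y| ≤ 40.


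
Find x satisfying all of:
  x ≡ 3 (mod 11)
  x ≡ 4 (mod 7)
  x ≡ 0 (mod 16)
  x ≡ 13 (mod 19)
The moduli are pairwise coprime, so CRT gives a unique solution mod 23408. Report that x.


Product of moduli M = 11 · 7 · 16 · 19 = 23408.
Merge one congruence at a time:
  Start: x ≡ 3 (mod 11).
  Combine with x ≡ 4 (mod 7); new modulus lcm = 77.
    Write x = 3 + 11·t and substitute into x ≡ 4 (mod 7): 11·t ≡ 4 − 3 = 1 (mod 7).
    Reduce coefficients mod 7: 4·t ≡ 1 (mod 7).
    The inverse of 4 mod 7 is 2 (since 4·2 = 8 = 1·7 + 1), so t ≡ 2·1 = 2 ≡ 2 (mod 7).
    Then x = 3 + 11·2 = 25, valid modulo lcm(11, 7) = 77: x ≡ 25 (mod 77).
  Combine with x ≡ 0 (mod 16); new modulus lcm = 1232.
    Write x = 25 + 77·t and substitute into x ≡ 0 (mod 16): 77·t ≡ 0 − 25 = -25 (mod 16).
    Reduce coefficients mod 16: 13·t ≡ 7 (mod 16).
    The inverse of 13 mod 16 is 5 (since 13·5 = 65 = 4·16 + 1), so t ≡ 5·7 = 35 ≡ 3 (mod 16).
    Then x = 25 + 77·3 = 256, valid modulo lcm(77, 16) = 1232: x ≡ 256 (mod 1232).
  Combine with x ≡ 13 (mod 19); new modulus lcm = 23408.
    Write x = 256 + 1232·t and substitute into x ≡ 13 (mod 19): 1232·t ≡ 13 − 256 = -243 (mod 19).
    Reduce coefficients mod 19: 16·t ≡ 4 (mod 19).
    The inverse of 16 mod 19 is 6 (since 16·6 = 96 = 5·19 + 1), so t ≡ 6·4 = 24 ≡ 5 (mod 19).
    Then x = 256 + 1232·5 = 6416, valid modulo lcm(1232, 19) = 23408: x ≡ 6416 (mod 23408).
Verify against each original: 6416 mod 11 = 3, 6416 mod 7 = 4, 6416 mod 16 = 0, 6416 mod 19 = 13.

x ≡ 6416 (mod 23408).


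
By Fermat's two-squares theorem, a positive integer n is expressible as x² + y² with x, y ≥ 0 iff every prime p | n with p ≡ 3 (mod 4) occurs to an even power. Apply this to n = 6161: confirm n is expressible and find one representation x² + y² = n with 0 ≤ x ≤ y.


Step 1: Factor n = 6161 = 61 · 101.
Step 2: Check the mod-4 condition on each prime factor: 61 ≡ 1 (mod 4), exponent 1; 101 ≡ 1 (mod 4), exponent 1.
All primes ≡ 3 (mod 4) appear to even exponent (or don't appear), so by the two-squares theorem n IS expressible as a sum of two squares.
Step 3: Build a representation. Here n = 61 · 101 is a product of primes ≡ 1 (mod 4). Each prime p ≡ 1 (mod 4) is itself a sum of two squares; find a² by testing p − a² for a perfect square:
  61: 61 − 1² = 60, 61 − 2² = 57, 61 − 3² = 52, 61 − 4² = 45, 61 − 5² = 36 = 6² ⇒ 61 = 5² + 6².
  101: 101 − 1² = 100 = 10² ⇒ 101 = 1² + 10².
  Combine using the Brahmagupta–Fibonacci identity (a² + b²)(c² + d²) = (ac − bd)² + (ad + bc)² = (ac + bd)² + (ad − bc)²:
  61 · 101 = 6161: from (5² + 6²)(1² + 10²), take (5·1 − 6·10, 5·10 + 6·1) = (5 − 60, 50 + 6) = (-55, 56); dropping signs (only squares matter) gives (55, 56); check 55² + 56² = 3025 + 3136 = 6161 ✓.
Step 4: Order so x ≤ y and verify: 55² + 56² = 3025 + 3136 = 6161 = n. ✓

n = 6161 = 55² + 56² (one valid representation with x ≤ y).


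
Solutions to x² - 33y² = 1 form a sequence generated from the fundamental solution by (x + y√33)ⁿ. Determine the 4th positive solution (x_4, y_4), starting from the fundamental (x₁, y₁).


Step 1: Find the fundamental solution (x₁, y₁) of x² - 33y² = 1.
  Expand √33 as a continued fraction. a₀ = ⌊√33⌋ = 5; iterate m_{k+1} = d_k·a_k − m_k, d_{k+1} = (33 − m_{k+1}²)/d_k, a_{k+1} = ⌊(a₀ + m_{k+1})/d_{k+1}⌋ (starting m₀ = 0, d₀ = 1), with convergents p_k = a_k·p_{k-1} + p_{k-2}, q_k = a_k·q_{k-1} + q_{k-2} (p₋₁ = 1, q₋₁ = 0):
  k = 0: a₀ = 5; p₀/q₀ = 5/1; p₀² − 33·q₀² = 25 − 33 = -8.
  k = 1: m = 5, d = 8, a = ⌊(5 + 5)/8⌋ = 1; p/q = (1·5 + 1)/(1·1 + 0) = 6/1; p² − 33·q² = 36 − 33 = 3.
  k = 2: m = 3, d = 3, a = ⌊(5 + 3)/3⌋ = 2; p/q = (2·6 + 5)/(2·1 + 1) = 17/3; p² − 33·q² = 289 − 297 = -8.
  k = 3: m = 3, d = 8, a = ⌊(5 + 3)/8⌋ = 1; p/q = (1·17 + 6)/(1·3 + 1) = 23/4; p² − 33·q² = 529 − 528 = 1.
  The first convergent with p² − 33·q² = 1 gives the fundamental solution (x₁, y₁) = (23, 4).
Step 2: Apply the recurrence (x_{n+1}, y_{n+1}) = (x₁x_n + 33y₁y_n, x₁y_n + y₁x_n) repeatedly.
  From (x_1, y_1) = (23, 4): x_2 = 23·23 + 33·4·4 = 1057; y_2 = 23·4 + 4·23 = 184.
  From (x_2, y_2) = (1057, 184): x_3 = 23·1057 + 33·4·184 = 48599; y_3 = 23·184 + 4·1057 = 8460.
  From (x_3, y_3) = (48599, 8460): x_4 = 23·48599 + 33·4·8460 = 2234497; y_4 = 23·8460 + 4·48599 = 388976.
Step 3: Verify x_4² - 33·y_4² = 4992976843009 - 4992976843008 = 1 (should be 1). ✓

(x_1, y_1) = (23, 4); (x_4, y_4) = (2234497, 388976).


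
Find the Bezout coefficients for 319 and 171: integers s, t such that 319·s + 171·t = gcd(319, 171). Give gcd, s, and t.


Euclidean algorithm on (319, 171) — divide until remainder is 0:
  319 = 1 · 171 + 148
  171 = 1 · 148 + 23
  148 = 6 · 23 + 10
  23 = 2 · 10 + 3
  10 = 3 · 3 + 1
  3 = 3 · 1 + 0
gcd(319, 171) = 1.
Track Bezout coefficients alongside the remainders: start with r₀ = 319 = a·1 + b·0 (s = 1, t = 0) and r₁ = 171 = a·0 + b·1 (s = 0, t = 1); each new remainder r_{k+1} = r_{k-1} − q_k·r_k inherits s_{k+1} = s_{k-1} − q_k·s_k, t_{k+1} = t_{k-1} − q_k·t_k, so r_k = a·s_k + b·t_k at every step:
  q = 1: r = 148, s = 1 − 1·0 = 1, t = 0 − 1·1 = -1  (check: 319·1 + 171·(-1) = 148)
  q = 1: r = 23, s = 0 − 1·1 = -1, t = 1 − 1·(-1) = 2  (check: 319·(-1) + 171·2 = 23)
  q = 6: r = 10, s = 1 − 6·(-1) = 7, t = -1 − 6·2 = -13  (check: 319·7 + 171·(-13) = 10)
  q = 2: r = 3, s = -1 − 2·7 = -15, t = 2 − 2·(-13) = 28  (check: 319·(-15) + 171·28 = 3)
  q = 3: r = 1, s = 7 − 3·(-15) = 52, t = -13 − 3·28 = -97  (check: 319·52 + 171·(-97) = 1)
The row with r = 1 (the gcd) gives the Bezout coefficients s = 52, t = -97.
Result: 319 · (52) + 171 · (-97) = 1.

gcd(319, 171) = 1; s = 52, t = -97 (check: 319·52 + 171·(-97) = 1).


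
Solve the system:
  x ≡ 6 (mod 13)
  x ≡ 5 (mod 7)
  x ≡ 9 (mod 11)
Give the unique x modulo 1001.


Moduli 13, 7, 11 are pairwise coprime; by CRT there is a unique solution modulo M = 13 · 7 · 11 = 1001.
Solve pairwise, accumulating the modulus:
  Start with x ≡ 6 (mod 13).
  Combine with x ≡ 5 (mod 7): since gcd(13, 7) = 1, we get a unique residue mod 91.
    Write x = 6 + 13·t and substitute into x ≡ 5 (mod 7): 13·t ≡ 5 − 6 = -1 (mod 7).
    Reduce coefficients mod 7: 6·t ≡ 6 (mod 7).
    The inverse of 6 mod 7 is 6 (since 6·6 = 36 = 5·7 + 1), so t ≡ 6·6 = 36 ≡ 1 (mod 7).
    Then x = 6 + 13·1 = 19, valid modulo lcm(13, 7) = 91: x ≡ 19 (mod 91).
  Combine with x ≡ 9 (mod 11): since gcd(91, 11) = 1, we get a unique residue mod 1001.
    Write x = 19 + 91·t and substitute into x ≡ 9 (mod 11): 91·t ≡ 9 − 19 = -10 (mod 11).
    Reduce coefficients mod 11: 3·t ≡ 1 (mod 11).
    The inverse of 3 mod 11 is 4 (since 3·4 = 12 = 1·11 + 1), so t ≡ 4·1 = 4 ≡ 4 (mod 11).
    Then x = 19 + 91·4 = 383, valid modulo lcm(91, 11) = 1001: x ≡ 383 (mod 1001).
Verify: 383 mod 13 = 6 ✓, 383 mod 7 = 5 ✓, 383 mod 11 = 9 ✓.

x ≡ 383 (mod 1001).


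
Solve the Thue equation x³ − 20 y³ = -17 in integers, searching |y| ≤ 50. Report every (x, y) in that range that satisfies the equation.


The equation is x³ - 20y³ = -17. For fixed y, x³ = 20·y³ − 17, so a solution requires the RHS to be a perfect cube.
Strategy: iterate y from -50 to 50, compute RHS = 20·y³ − 17, and check whether it is a (positive or negative) perfect cube.
Check small values of y:
  y = 0: RHS = -17 is not a perfect cube.
  y = 1: RHS = 3 is not a perfect cube.
  y = -1: RHS = -37 is not a perfect cube.
  y = 2: RHS = 143 is not a perfect cube.
  y = -2: RHS = -177 is not a perfect cube.
  y = 3: RHS = 523 is not a perfect cube.
  y = -3: RHS = -557 is not a perfect cube.
Continuing the search up to |y| = 50 finds no solutions either.
No (x, y) in the scanned range satisfies the equation.

No integer solutions with |y| ≤ 50.


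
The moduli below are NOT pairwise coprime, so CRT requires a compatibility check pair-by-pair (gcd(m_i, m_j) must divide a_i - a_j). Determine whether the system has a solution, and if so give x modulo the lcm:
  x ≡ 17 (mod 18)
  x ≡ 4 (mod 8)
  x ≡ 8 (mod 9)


Moduli 18, 8, 9 are not pairwise coprime, so CRT works modulo lcm(m_i) when all pairwise compatibility conditions hold.
Pairwise compatibility: gcd(m_i, m_j) must divide a_i - a_j for every pair.
Merge one congruence at a time:
  Start: x ≡ 17 (mod 18).
  Combine with x ≡ 4 (mod 8): gcd(18, 8) = 2, and 4 - 17 = -13 is NOT divisible by 2.
    ⇒ system is inconsistent (no integer solution).

No solution (the system is inconsistent).


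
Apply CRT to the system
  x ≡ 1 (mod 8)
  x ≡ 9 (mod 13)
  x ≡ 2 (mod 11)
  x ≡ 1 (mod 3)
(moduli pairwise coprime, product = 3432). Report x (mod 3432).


Product of moduli M = 8 · 13 · 11 · 3 = 3432.
Merge one congruence at a time:
  Start: x ≡ 1 (mod 8).
  Combine with x ≡ 9 (mod 13); new modulus lcm = 104.
    Write x = 1 + 8·t and substitute into x ≡ 9 (mod 13): 8·t ≡ 9 − 1 = 8 (mod 13).
    The inverse of 8 mod 13 is 5 (since 8·5 = 40 = 3·13 + 1), so t ≡ 5·8 = 40 ≡ 1 (mod 13).
    Then x = 1 + 8·1 = 9, valid modulo lcm(8, 13) = 104: x ≡ 9 (mod 104).
  Combine with x ≡ 2 (mod 11); new modulus lcm = 1144.
    Write x = 9 + 104·t and substitute into x ≡ 2 (mod 11): 104·t ≡ 2 − 9 = -7 (mod 11).
    Reduce coefficients mod 11: 5·t ≡ 4 (mod 11).
    The inverse of 5 mod 11 is 9 (since 5·9 = 45 = 4·11 + 1), so t ≡ 9·4 = 36 ≡ 3 (mod 11).
    Then x = 9 + 104·3 = 321, valid modulo lcm(104, 11) = 1144: x ≡ 321 (mod 1144).
  Combine with x ≡ 1 (mod 3); new modulus lcm = 3432.
    Write x = 321 + 1144·t and substitute into x ≡ 1 (mod 3): 1144·t ≡ 1 − 321 = -320 (mod 3).
    Reduce coefficients mod 3: 1·t ≡ 1 (mod 3).
    So t ≡ 1 (mod 3).
    Then x = 321 + 1144·1 = 1465, valid modulo lcm(1144, 3) = 3432: x ≡ 1465 (mod 3432).
Verify against each original: 1465 mod 8 = 1, 1465 mod 13 = 9, 1465 mod 11 = 2, 1465 mod 3 = 1.

x ≡ 1465 (mod 3432).


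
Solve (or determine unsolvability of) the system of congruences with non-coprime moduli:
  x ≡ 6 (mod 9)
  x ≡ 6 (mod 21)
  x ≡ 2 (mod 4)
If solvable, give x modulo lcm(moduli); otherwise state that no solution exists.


Moduli 9, 21, 4 are not pairwise coprime, so CRT works modulo lcm(m_i) when all pairwise compatibility conditions hold.
Pairwise compatibility: gcd(m_i, m_j) must divide a_i - a_j for every pair.
Merge one congruence at a time:
  Start: x ≡ 6 (mod 9).
  Combine with x ≡ 6 (mod 21): gcd(9, 21) = 3; 6 - 6 = 0, which IS divisible by 3, so compatible.
    Write x = 6 + 9·t and substitute into x ≡ 6 (mod 21): 9·t ≡ 6 − 6 = 0 (mod 21).
    Divide the congruence (and modulus) by g = 3: 3·t ≡ 0 (mod 7).
    The inverse of 3 mod 7 is 5 (since 3·5 = 15 = 2·7 + 1), so t ≡ 5·0 = 0 ≡ 0 (mod 7).
    Then x = 6 + 9·0 = 6, valid modulo lcm(9, 21) = 63: x ≡ 6 (mod 63).
  Combine with x ≡ 2 (mod 4): gcd(63, 4) = 1; 2 - 6 = -4, which IS divisible by 1, so compatible.
    Write x = 6 + 63·t and substitute into x ≡ 2 (mod 4): 63·t ≡ 2 − 6 = -4 (mod 4).
    Reduce coefficients mod 4: 3·t ≡ 0 (mod 4).
    The inverse of 3 mod 4 is 3 (since 3·3 = 9 = 2·4 + 1), so t ≡ 3·0 = 0 ≡ 0 (mod 4).
    Then x = 6 + 63·0 = 6, valid modulo lcm(63, 4) = 252: x ≡ 6 (mod 252).
Verify: 6 mod 9 = 6, 6 mod 21 = 6, 6 mod 4 = 2.

x ≡ 6 (mod 252).


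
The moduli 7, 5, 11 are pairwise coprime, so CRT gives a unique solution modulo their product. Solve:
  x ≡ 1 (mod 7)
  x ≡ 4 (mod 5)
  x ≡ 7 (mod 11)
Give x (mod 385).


Moduli 7, 5, 11 are pairwise coprime; by CRT there is a unique solution modulo M = 7 · 5 · 11 = 385.
Solve pairwise, accumulating the modulus:
  Start with x ≡ 1 (mod 7).
  Combine with x ≡ 4 (mod 5): since gcd(7, 5) = 1, we get a unique residue mod 35.
    Write x = 1 + 7·t and substitute into x ≡ 4 (mod 5): 7·t ≡ 4 − 1 = 3 (mod 5).
    Reduce coefficients mod 5: 2·t ≡ 3 (mod 5).
    The inverse of 2 mod 5 is 3 (since 2·3 = 6 = 1·5 + 1), so t ≡ 3·3 = 9 ≡ 4 (mod 5).
    Then x = 1 + 7·4 = 29, valid modulo lcm(7, 5) = 35: x ≡ 29 (mod 35).
  Combine with x ≡ 7 (mod 11): since gcd(35, 11) = 1, we get a unique residue mod 385.
    Write x = 29 + 35·t and substitute into x ≡ 7 (mod 11): 35·t ≡ 7 − 29 = -22 (mod 11).
    Reduce coefficients mod 11: 2·t ≡ 0 (mod 11).
    The inverse of 2 mod 11 is 6 (since 2·6 = 12 = 1·11 + 1), so t ≡ 6·0 = 0 ≡ 0 (mod 11).
    Then x = 29 + 35·0 = 29, valid modulo lcm(35, 11) = 385: x ≡ 29 (mod 385).
Verify: 29 mod 7 = 1 ✓, 29 mod 5 = 4 ✓, 29 mod 11 = 7 ✓.

x ≡ 29 (mod 385).


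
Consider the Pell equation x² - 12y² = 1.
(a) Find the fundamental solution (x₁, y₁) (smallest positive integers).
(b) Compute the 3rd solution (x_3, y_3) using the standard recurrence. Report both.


Step 1: Find the fundamental solution (x₁, y₁) of x² - 12y² = 1.
  Expand √12 as a continued fraction. a₀ = ⌊√12⌋ = 3; iterate m_{k+1} = d_k·a_k − m_k, d_{k+1} = (12 − m_{k+1}²)/d_k, a_{k+1} = ⌊(a₀ + m_{k+1})/d_{k+1}⌋ (starting m₀ = 0, d₀ = 1), with convergents p_k = a_k·p_{k-1} + p_{k-2}, q_k = a_k·q_{k-1} + q_{k-2} (p₋₁ = 1, q₋₁ = 0):
  k = 0: a₀ = 3; p₀/q₀ = 3/1; p₀² − 12·q₀² = 9 − 12 = -3.
  k = 1: m = 3, d = 3, a = ⌊(3 + 3)/3⌋ = 2; p/q = (2·3 + 1)/(2·1 + 0) = 7/2; p² − 12·q² = 49 − 48 = 1.
  The first convergent with p² − 12·q² = 1 gives the fundamental solution (x₁, y₁) = (7, 2).
Step 2: Apply the recurrence (x_{n+1}, y_{n+1}) = (x₁x_n + 12y₁y_n, x₁y_n + y₁x_n) repeatedly.
  From (x_1, y_1) = (7, 2): x_2 = 7·7 + 12·2·2 = 97; y_2 = 7·2 + 2·7 = 28.
  From (x_2, y_2) = (97, 28): x_3 = 7·97 + 12·2·28 = 1351; y_3 = 7·28 + 2·97 = 390.
Step 3: Verify x_3² - 12·y_3² = 1825201 - 1825200 = 1 (should be 1). ✓

(x_1, y_1) = (7, 2); (x_3, y_3) = (1351, 390).


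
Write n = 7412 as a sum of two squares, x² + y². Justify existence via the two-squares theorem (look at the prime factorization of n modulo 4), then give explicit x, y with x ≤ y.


Step 1: Factor n = 7412 = 2^2 · 17 · 109.
Step 2: Check the mod-4 condition on each prime factor: 2 = 2 (special); 17 ≡ 1 (mod 4), exponent 1; 109 ≡ 1 (mod 4), exponent 1.
All primes ≡ 3 (mod 4) appear to even exponent (or don't appear), so by the two-squares theorem n IS expressible as a sum of two squares.
Step 3: Build a representation. Group n = k² · m with k = 2 and m = 17 · 109 = 1853 (a product of primes ≡ 1 (mod 4)); a representation of m scales to one of n via (k·x)² + (k·y)² = k²(x² + y²). Each prime p ≡ 1 (mod 4) is itself a sum of two squares; find a² by testing p − a² for a perfect square:
  17: 17 − 1² = 16 = 4² ⇒ 17 = 1² + 4².
  109: 109 − 1² = 108, 109 − 2² = 105, 109 − 3² = 100 = 10² ⇒ 109 = 3² + 10².
  Combine using the Brahmagupta–Fibonacci identity (a² + b²)(c² + d²) = (ac − bd)² + (ad + bc)² = (ac + bd)² + (ad − bc)²:
  17 · 109 = 1853: from (1² + 4²)(3² + 10²), take (1·3 − 4·10, 1·10 + 4·3) = (3 − 40, 10 + 12) = (-37, 22); dropping signs (only squares matter) gives (37, 22); check 37² + 22² = 1369 + 484 = 1853 ✓.
  Scale by k = 2: (2·37, 2·22) = (74, 44).
Step 4: Order so x ≤ y and verify: 44² + 74² = 1936 + 5476 = 7412 = n. ✓

n = 7412 = 44² + 74² (one valid representation with x ≤ y).


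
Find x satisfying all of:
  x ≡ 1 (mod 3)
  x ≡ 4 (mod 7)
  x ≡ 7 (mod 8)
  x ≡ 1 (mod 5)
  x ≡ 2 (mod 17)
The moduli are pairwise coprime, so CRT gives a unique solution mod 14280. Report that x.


Product of moduli M = 3 · 7 · 8 · 5 · 17 = 14280.
Merge one congruence at a time:
  Start: x ≡ 1 (mod 3).
  Combine with x ≡ 4 (mod 7); new modulus lcm = 21.
    Write x = 1 + 3·t and substitute into x ≡ 4 (mod 7): 3·t ≡ 4 − 1 = 3 (mod 7).
    The inverse of 3 mod 7 is 5 (since 3·5 = 15 = 2·7 + 1), so t ≡ 5·3 = 15 ≡ 1 (mod 7).
    Then x = 1 + 3·1 = 4, valid modulo lcm(3, 7) = 21: x ≡ 4 (mod 21).
  Combine with x ≡ 7 (mod 8); new modulus lcm = 168.
    Write x = 4 + 21·t and substitute into x ≡ 7 (mod 8): 21·t ≡ 7 − 4 = 3 (mod 8).
    Reduce coefficients mod 8: 5·t ≡ 3 (mod 8).
    The inverse of 5 mod 8 is 5 (since 5·5 = 25 = 3·8 + 1), so t ≡ 5·3 = 15 ≡ 7 (mod 8).
    Then x = 4 + 21·7 = 151, valid modulo lcm(21, 8) = 168: x ≡ 151 (mod 168).
  Combine with x ≡ 1 (mod 5); new modulus lcm = 840.
    Write x = 151 + 168·t and substitute into x ≡ 1 (mod 5): 168·t ≡ 1 − 151 = -150 (mod 5).
    Reduce coefficients mod 5: 3·t ≡ 0 (mod 5).
    The inverse of 3 mod 5 is 2 (since 3·2 = 6 = 1·5 + 1), so t ≡ 2·0 = 0 ≡ 0 (mod 5).
    Then x = 151 + 168·0 = 151, valid modulo lcm(168, 5) = 840: x ≡ 151 (mod 840).
  Combine with x ≡ 2 (mod 17); new modulus lcm = 14280.
    Write x = 151 + 840·t and substitute into x ≡ 2 (mod 17): 840·t ≡ 2 − 151 = -149 (mod 17).
    Reduce coefficients mod 17: 7·t ≡ 4 (mod 17).
    The inverse of 7 mod 17 is 5 (since 7·5 = 35 = 2·17 + 1), so t ≡ 5·4 = 20 ≡ 3 (mod 17).
    Then x = 151 + 840·3 = 2671, valid modulo lcm(840, 17) = 14280: x ≡ 2671 (mod 14280).
Verify against each original: 2671 mod 3 = 1, 2671 mod 7 = 4, 2671 mod 8 = 7, 2671 mod 5 = 1, 2671 mod 17 = 2.

x ≡ 2671 (mod 14280).


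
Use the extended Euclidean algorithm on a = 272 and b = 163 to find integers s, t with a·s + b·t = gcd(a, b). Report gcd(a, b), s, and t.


Euclidean algorithm on (272, 163) — divide until remainder is 0:
  272 = 1 · 163 + 109
  163 = 1 · 109 + 54
  109 = 2 · 54 + 1
  54 = 54 · 1 + 0
gcd(272, 163) = 1.
Track Bezout coefficients alongside the remainders: start with r₀ = 272 = a·1 + b·0 (s = 1, t = 0) and r₁ = 163 = a·0 + b·1 (s = 0, t = 1); each new remainder r_{k+1} = r_{k-1} − q_k·r_k inherits s_{k+1} = s_{k-1} − q_k·s_k, t_{k+1} = t_{k-1} − q_k·t_k, so r_k = a·s_k + b·t_k at every step:
  q = 1: r = 109, s = 1 − 1·0 = 1, t = 0 − 1·1 = -1  (check: 272·1 + 163·(-1) = 109)
  q = 1: r = 54, s = 0 − 1·1 = -1, t = 1 − 1·(-1) = 2  (check: 272·(-1) + 163·2 = 54)
  q = 2: r = 1, s = 1 − 2·(-1) = 3, t = -1 − 2·2 = -5  (check: 272·3 + 163·(-5) = 1)
The row with r = 1 (the gcd) gives the Bezout coefficients s = 3, t = -5.
Result: 272 · (3) + 163 · (-5) = 1.

gcd(272, 163) = 1; s = 3, t = -5 (check: 272·3 + 163·(-5) = 1).


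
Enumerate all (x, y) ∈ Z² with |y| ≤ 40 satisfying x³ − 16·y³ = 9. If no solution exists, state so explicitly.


The equation is x³ - 16y³ = 9. For fixed y, x³ = 16·y³ + 9, so a solution requires the RHS to be a perfect cube.
Strategy: iterate y from -40 to 40, compute RHS = 16·y³ + 9, and check whether it is a (positive or negative) perfect cube.
Check small values of y:
  y = 0: RHS = 9 is not a perfect cube.
  y = 1: RHS = 25 is not a perfect cube.
  y = -1: RHS = -7 is not a perfect cube.
  y = 2: RHS = 137 is not a perfect cube.
  y = -2: RHS = -119 is not a perfect cube.
  y = 3: RHS = 441 is not a perfect cube.
  y = -3: RHS = -423 is not a perfect cube.
Continuing the search up to |y| = 40 finds no solutions either.
No (x, y) in the scanned range satisfies the equation.

No integer solutions with |y| ≤ 40.


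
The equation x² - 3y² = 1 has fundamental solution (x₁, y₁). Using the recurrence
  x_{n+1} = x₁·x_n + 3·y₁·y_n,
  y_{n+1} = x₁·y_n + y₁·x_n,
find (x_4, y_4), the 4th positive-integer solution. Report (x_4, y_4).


Step 1: Find the fundamental solution (x₁, y₁) of x² - 3y² = 1.
  Expand √3 as a continued fraction. a₀ = ⌊√3⌋ = 1; iterate m_{k+1} = d_k·a_k − m_k, d_{k+1} = (3 − m_{k+1}²)/d_k, a_{k+1} = ⌊(a₀ + m_{k+1})/d_{k+1}⌋ (starting m₀ = 0, d₀ = 1), with convergents p_k = a_k·p_{k-1} + p_{k-2}, q_k = a_k·q_{k-1} + q_{k-2} (p₋₁ = 1, q₋₁ = 0):
  k = 0: a₀ = 1; p₀/q₀ = 1/1; p₀² − 3·q₀² = 1 − 3 = -2.
  k = 1: m = 1, d = 2, a = ⌊(1 + 1)/2⌋ = 1; p/q = (1·1 + 1)/(1·1 + 0) = 2/1; p² − 3·q² = 4 − 3 = 1.
  The first convergent with p² − 3·q² = 1 gives the fundamental solution (x₁, y₁) = (2, 1).
Step 2: Apply the recurrence (x_{n+1}, y_{n+1}) = (x₁x_n + 3y₁y_n, x₁y_n + y₁x_n) repeatedly.
  From (x_1, y_1) = (2, 1): x_2 = 2·2 + 3·1·1 = 7; y_2 = 2·1 + 1·2 = 4.
  From (x_2, y_2) = (7, 4): x_3 = 2·7 + 3·1·4 = 26; y_3 = 2·4 + 1·7 = 15.
  From (x_3, y_3) = (26, 15): x_4 = 2·26 + 3·1·15 = 97; y_4 = 2·15 + 1·26 = 56.
Step 3: Verify x_4² - 3·y_4² = 9409 - 9408 = 1 (should be 1). ✓

(x_1, y_1) = (2, 1); (x_4, y_4) = (97, 56).


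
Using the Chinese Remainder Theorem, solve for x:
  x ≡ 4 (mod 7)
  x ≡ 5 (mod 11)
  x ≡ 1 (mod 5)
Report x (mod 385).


Moduli 7, 11, 5 are pairwise coprime; by CRT there is a unique solution modulo M = 7 · 11 · 5 = 385.
Solve pairwise, accumulating the modulus:
  Start with x ≡ 4 (mod 7).
  Combine with x ≡ 5 (mod 11): since gcd(7, 11) = 1, we get a unique residue mod 77.
    Write x = 4 + 7·t and substitute into x ≡ 5 (mod 11): 7·t ≡ 5 − 4 = 1 (mod 11).
    The inverse of 7 mod 11 is 8 (since 7·8 = 56 = 5·11 + 1), so t ≡ 8·1 = 8 ≡ 8 (mod 11).
    Then x = 4 + 7·8 = 60, valid modulo lcm(7, 11) = 77: x ≡ 60 (mod 77).
  Combine with x ≡ 1 (mod 5): since gcd(77, 5) = 1, we get a unique residue mod 385.
    Write x = 60 + 77·t and substitute into x ≡ 1 (mod 5): 77·t ≡ 1 − 60 = -59 (mod 5).
    Reduce coefficients mod 5: 2·t ≡ 1 (mod 5).
    The inverse of 2 mod 5 is 3 (since 2·3 = 6 = 1·5 + 1), so t ≡ 3·1 = 3 ≡ 3 (mod 5).
    Then x = 60 + 77·3 = 291, valid modulo lcm(77, 5) = 385: x ≡ 291 (mod 385).
Verify: 291 mod 7 = 4 ✓, 291 mod 11 = 5 ✓, 291 mod 5 = 1 ✓.

x ≡ 291 (mod 385).


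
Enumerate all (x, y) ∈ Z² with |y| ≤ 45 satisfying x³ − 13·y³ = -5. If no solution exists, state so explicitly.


The equation is x³ - 13y³ = -5. For fixed y, x³ = 13·y³ − 5, so a solution requires the RHS to be a perfect cube.
Strategy: iterate y from -45 to 45, compute RHS = 13·y³ − 5, and check whether it is a (positive or negative) perfect cube.
Check small values of y:
  y = 0: RHS = -5 is not a perfect cube.
  y = 1: RHS = 8 = (2)³ ⇒ x = 2 works.
  y = -1: RHS = -18 is not a perfect cube.
  y = 2: RHS = 99 is not a perfect cube.
  y = -2: RHS = -109 is not a perfect cube.
  y = 3: RHS = 346 is not a perfect cube.
  y = -3: RHS = -356 is not a perfect cube.
Continuing the search up to |y| = 45 finds no further solutions beyond those listed.
Collected solutions: (2, 1).

Solutions (with |y| ≤ 45): (2, 1).


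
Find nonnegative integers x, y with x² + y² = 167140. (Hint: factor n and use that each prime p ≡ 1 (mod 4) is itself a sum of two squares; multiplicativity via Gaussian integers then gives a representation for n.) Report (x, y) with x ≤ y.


Step 1: Factor n = 167140 = 2^2 · 5 · 61 · 137.
Step 2: Check the mod-4 condition on each prime factor: 2 = 2 (special); 5 ≡ 1 (mod 4), exponent 1; 61 ≡ 1 (mod 4), exponent 1; 137 ≡ 1 (mod 4), exponent 1.
All primes ≡ 3 (mod 4) appear to even exponent (or don't appear), so by the two-squares theorem n IS expressible as a sum of two squares.
Step 3: Build a representation. Group n = k² · m with k = 2 and m = 5 · 61 · 137 = 41785 (a product of primes ≡ 1 (mod 4)); a representation of m scales to one of n via (k·x)² + (k·y)² = k²(x² + y²). Each prime p ≡ 1 (mod 4) is itself a sum of two squares; find a² by testing p − a² for a perfect square:
  5: 5 − 1² = 4 = 2² ⇒ 5 = 1² + 2².
  61: 61 − 1² = 60, 61 − 2² = 57, 61 − 3² = 52, 61 − 4² = 45, 61 − 5² = 36 = 6² ⇒ 61 = 5² + 6².
  137: 137 − 1² = 136, 137 − 2² = 133, 137 − 3² = 128, 137 − 4² = 121 = 11² ⇒ 137 = 4² + 11².
  Combine using the Brahmagupta–Fibonacci identity (a² + b²)(c² + d²) = (ac − bd)² + (ad + bc)² = (ac + bd)² + (ad − bc)²:
  5 · 61 = 305: from (1² + 2²)(5² + 6²), take (1·5 − 2·6, 1·6 + 2·5) = (5 − 12, 6 + 10) = (-7, 16); dropping signs (only squares matter) gives (7, 16); check 7² + 16² = 49 + 256 = 305 ✓.
  305 · 137 = 41785: from (7² + 16²)(4² + 11²), take (7·4 − 16·11, 7·11 + 16·4) = (28 − 176, 77 + 64) = (-148, 141); dropping signs (only squares matter) gives (148, 141); check 148² + 141² = 21904 + 19881 = 41785 ✓.
  Scale by k = 2: (2·148, 2·141) = (296, 282).
Step 4: Order so x ≤ y and verify: 282² + 296² = 79524 + 87616 = 167140 = n. ✓

n = 167140 = 282² + 296² (one valid representation with x ≤ y).


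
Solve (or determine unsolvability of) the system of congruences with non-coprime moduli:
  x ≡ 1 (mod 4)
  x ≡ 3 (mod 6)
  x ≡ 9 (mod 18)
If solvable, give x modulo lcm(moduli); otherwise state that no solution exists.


Moduli 4, 6, 18 are not pairwise coprime, so CRT works modulo lcm(m_i) when all pairwise compatibility conditions hold.
Pairwise compatibility: gcd(m_i, m_j) must divide a_i - a_j for every pair.
Merge one congruence at a time:
  Start: x ≡ 1 (mod 4).
  Combine with x ≡ 3 (mod 6): gcd(4, 6) = 2; 3 - 1 = 2, which IS divisible by 2, so compatible.
    Write x = 1 + 4·t and substitute into x ≡ 3 (mod 6): 4·t ≡ 3 − 1 = 2 (mod 6).
    Divide the congruence (and modulus) by g = 2: 2·t ≡ 1 (mod 3).
    The inverse of 2 mod 3 is 2 (since 2·2 = 4 = 1·3 + 1), so t ≡ 2·1 = 2 ≡ 2 (mod 3).
    Then x = 1 + 4·2 = 9, valid modulo lcm(4, 6) = 12: x ≡ 9 (mod 12).
  Combine with x ≡ 9 (mod 18): gcd(12, 18) = 6; 9 - 9 = 0, which IS divisible by 6, so compatible.
    Write x = 9 + 12·t and substitute into x ≡ 9 (mod 18): 12·t ≡ 9 − 9 = 0 (mod 18).
    Divide the congruence (and modulus) by g = 6: 2·t ≡ 0 (mod 3).
    The inverse of 2 mod 3 is 2 (since 2·2 = 4 = 1·3 + 1), so t ≡ 2·0 = 0 ≡ 0 (mod 3).
    Then x = 9 + 12·0 = 9, valid modulo lcm(12, 18) = 36: x ≡ 9 (mod 36).
Verify: 9 mod 4 = 1, 9 mod 6 = 3, 9 mod 18 = 9.

x ≡ 9 (mod 36).


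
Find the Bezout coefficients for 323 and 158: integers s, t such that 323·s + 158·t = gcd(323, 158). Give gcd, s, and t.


Euclidean algorithm on (323, 158) — divide until remainder is 0:
  323 = 2 · 158 + 7
  158 = 22 · 7 + 4
  7 = 1 · 4 + 3
  4 = 1 · 3 + 1
  3 = 3 · 1 + 0
gcd(323, 158) = 1.
Track Bezout coefficients alongside the remainders: start with r₀ = 323 = a·1 + b·0 (s = 1, t = 0) and r₁ = 158 = a·0 + b·1 (s = 0, t = 1); each new remainder r_{k+1} = r_{k-1} − q_k·r_k inherits s_{k+1} = s_{k-1} − q_k·s_k, t_{k+1} = t_{k-1} − q_k·t_k, so r_k = a·s_k + b·t_k at every step:
  q = 2: r = 7, s = 1 − 2·0 = 1, t = 0 − 2·1 = -2  (check: 323·1 + 158·(-2) = 7)
  q = 22: r = 4, s = 0 − 22·1 = -22, t = 1 − 22·(-2) = 45  (check: 323·(-22) + 158·45 = 4)
  q = 1: r = 3, s = 1 − 1·(-22) = 23, t = -2 − 1·45 = -47  (check: 323·23 + 158·(-47) = 3)
  q = 1: r = 1, s = -22 − 1·23 = -45, t = 45 − 1·(-47) = 92  (check: 323·(-45) + 158·92 = 1)
The row with r = 1 (the gcd) gives the Bezout coefficients s = -45, t = 92.
Result: 323 · (-45) + 158 · (92) = 1.

gcd(323, 158) = 1; s = -45, t = 92 (check: 323·(-45) + 158·92 = 1).


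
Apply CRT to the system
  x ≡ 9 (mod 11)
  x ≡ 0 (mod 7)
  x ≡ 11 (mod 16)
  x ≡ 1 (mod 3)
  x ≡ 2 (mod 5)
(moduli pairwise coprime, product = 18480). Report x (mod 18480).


Product of moduli M = 11 · 7 · 16 · 3 · 5 = 18480.
Merge one congruence at a time:
  Start: x ≡ 9 (mod 11).
  Combine with x ≡ 0 (mod 7); new modulus lcm = 77.
    Write x = 9 + 11·t and substitute into x ≡ 0 (mod 7): 11·t ≡ 0 − 9 = -9 (mod 7).
    Reduce coefficients mod 7: 4·t ≡ 5 (mod 7).
    The inverse of 4 mod 7 is 2 (since 4·2 = 8 = 1·7 + 1), so t ≡ 2·5 = 10 ≡ 3 (mod 7).
    Then x = 9 + 11·3 = 42, valid modulo lcm(11, 7) = 77: x ≡ 42 (mod 77).
  Combine with x ≡ 11 (mod 16); new modulus lcm = 1232.
    Write x = 42 + 77·t and substitute into x ≡ 11 (mod 16): 77·t ≡ 11 − 42 = -31 (mod 16).
    Reduce coefficients mod 16: 13·t ≡ 1 (mod 16).
    The inverse of 13 mod 16 is 5 (since 13·5 = 65 = 4·16 + 1), so t ≡ 5·1 = 5 ≡ 5 (mod 16).
    Then x = 42 + 77·5 = 427, valid modulo lcm(77, 16) = 1232: x ≡ 427 (mod 1232).
  Combine with x ≡ 1 (mod 3); new modulus lcm = 3696.
    Write x = 427 + 1232·t and substitute into x ≡ 1 (mod 3): 1232·t ≡ 1 − 427 = -426 (mod 3).
    Reduce coefficients mod 3: 2·t ≡ 0 (mod 3).
    The inverse of 2 mod 3 is 2 (since 2·2 = 4 = 1·3 + 1), so t ≡ 2·0 = 0 ≡ 0 (mod 3).
    Then x = 427 + 1232·0 = 427, valid modulo lcm(1232, 3) = 3696: x ≡ 427 (mod 3696).
  Combine with x ≡ 2 (mod 5); new modulus lcm = 18480.
    Write x = 427 + 3696·t and substitute into x ≡ 2 (mod 5): 3696·t ≡ 2 − 427 = -425 (mod 5).
    Reduce coefficients mod 5: 1·t ≡ 0 (mod 5).
    So t ≡ 0 (mod 5).
    Then x = 427 + 3696·0 = 427, valid modulo lcm(3696, 5) = 18480: x ≡ 427 (mod 18480).
Verify against each original: 427 mod 11 = 9, 427 mod 7 = 0, 427 mod 16 = 11, 427 mod 3 = 1, 427 mod 5 = 2.

x ≡ 427 (mod 18480).


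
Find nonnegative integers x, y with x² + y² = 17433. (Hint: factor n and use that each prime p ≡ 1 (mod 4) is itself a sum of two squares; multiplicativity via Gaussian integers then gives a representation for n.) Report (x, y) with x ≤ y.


Step 1: Factor n = 17433 = 3^2 · 13 · 149.
Step 2: Check the mod-4 condition on each prime factor: 3 ≡ 3 (mod 4), exponent 2 (must be even); 13 ≡ 1 (mod 4), exponent 1; 149 ≡ 1 (mod 4), exponent 1.
All primes ≡ 3 (mod 4) appear to even exponent (or don't appear), so by the two-squares theorem n IS expressible as a sum of two squares.
Step 3: Build a representation. Group n = k² · m with k = 3 and m = 13 · 149 = 1937 (a product of primes ≡ 1 (mod 4)); a representation of m scales to one of n via (k·x)² + (k·y)² = k²(x² + y²). Each prime p ≡ 1 (mod 4) is itself a sum of two squares; find a² by testing p − a² for a perfect square:
  13: 13 − 1² = 12, 13 − 2² = 9 = 3² ⇒ 13 = 2² + 3².
  149: 149 − 1² = 148, 149 − 2² = 145, 149 − 3² = 140, 149 − 4² = 133, 149 − 5² = 124, 149 − 6² = 113, 149 − 7² = 100 = 10² ⇒ 149 = 7² + 10².
  Combine using the Brahmagupta–Fibonacci identity (a² + b²)(c² + d²) = (ac − bd)² + (ad + bc)² = (ac + bd)² + (ad − bc)²:
  13 · 149 = 1937: from (2² + 3²)(7² + 10²), take (2·7 − 3·10, 2·10 + 3·7) = (14 − 30, 20 + 21) = (-16, 41); dropping signs (only squares matter) gives (16, 41); check 16² + 41² = 256 + 1681 = 1937 ✓.
  Scale by k = 3: (3·16, 3·41) = (48, 123).
Step 4: Order so x ≤ y and verify: 48² + 123² = 2304 + 15129 = 17433 = n. ✓

n = 17433 = 48² + 123² (one valid representation with x ≤ y).


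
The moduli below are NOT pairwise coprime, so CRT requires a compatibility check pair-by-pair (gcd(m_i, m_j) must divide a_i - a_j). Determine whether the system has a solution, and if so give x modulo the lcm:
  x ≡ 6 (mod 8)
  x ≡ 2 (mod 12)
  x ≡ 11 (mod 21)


Moduli 8, 12, 21 are not pairwise coprime, so CRT works modulo lcm(m_i) when all pairwise compatibility conditions hold.
Pairwise compatibility: gcd(m_i, m_j) must divide a_i - a_j for every pair.
Merge one congruence at a time:
  Start: x ≡ 6 (mod 8).
  Combine with x ≡ 2 (mod 12): gcd(8, 12) = 4; 2 - 6 = -4, which IS divisible by 4, so compatible.
    Write x = 6 + 8·t and substitute into x ≡ 2 (mod 12): 8·t ≡ 2 − 6 = -4 (mod 12).
    Divide the congruence (and modulus) by g = 4: 2·t ≡ -1 (mod 3).
    Reduce coefficients mod 3: 2·t ≡ 2 (mod 3).
    The inverse of 2 mod 3 is 2 (since 2·2 = 4 = 1·3 + 1), so t ≡ 2·2 = 4 ≡ 1 (mod 3).
    Then x = 6 + 8·1 = 14, valid modulo lcm(8, 12) = 24: x ≡ 14 (mod 24).
  Combine with x ≡ 11 (mod 21): gcd(24, 21) = 3; 11 - 14 = -3, which IS divisible by 3, so compatible.
    Write x = 14 + 24·t and substitute into x ≡ 11 (mod 21): 24·t ≡ 11 − 14 = -3 (mod 21).
    Divide the congruence (and modulus) by g = 3: 8·t ≡ -1 (mod 7).
    Reduce coefficients mod 7: 1·t ≡ 6 (mod 7).
    So t ≡ 6 (mod 7).
    Then x = 14 + 24·6 = 158, valid modulo lcm(24, 21) = 168: x ≡ 158 (mod 168).
Verify: 158 mod 8 = 6, 158 mod 12 = 2, 158 mod 21 = 11.

x ≡ 158 (mod 168).
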